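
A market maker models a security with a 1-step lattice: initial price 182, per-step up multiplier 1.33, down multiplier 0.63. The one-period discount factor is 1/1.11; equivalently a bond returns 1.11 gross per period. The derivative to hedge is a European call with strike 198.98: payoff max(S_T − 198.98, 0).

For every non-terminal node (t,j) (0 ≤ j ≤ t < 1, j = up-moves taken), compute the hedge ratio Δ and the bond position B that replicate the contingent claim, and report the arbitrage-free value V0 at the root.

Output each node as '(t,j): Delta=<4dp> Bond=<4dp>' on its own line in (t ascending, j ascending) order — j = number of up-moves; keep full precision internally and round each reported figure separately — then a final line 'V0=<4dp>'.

No-arbitrage ⇒ martingale measure with p* = (R−d)/(u−d) = 0.6857.
Terminal payoffs: V(1,0)=0.0000, V(1,1)=43.0800
Node (0,0) S=182.0000: V=(p*·43.0800+(1−p*)·0.0000)/1.11=26.6131; Δ=(43.0800−0.0000)/(242.0600−114.6600)=0.3381; B=V−Δ·S=-34.9297
Each (Δ,B) replicates both successor values, so the strategy is self-financing and V0 is arbitrage-free.

(0,0): Delta=0.3381 Bond=-34.9297
V0=26.6131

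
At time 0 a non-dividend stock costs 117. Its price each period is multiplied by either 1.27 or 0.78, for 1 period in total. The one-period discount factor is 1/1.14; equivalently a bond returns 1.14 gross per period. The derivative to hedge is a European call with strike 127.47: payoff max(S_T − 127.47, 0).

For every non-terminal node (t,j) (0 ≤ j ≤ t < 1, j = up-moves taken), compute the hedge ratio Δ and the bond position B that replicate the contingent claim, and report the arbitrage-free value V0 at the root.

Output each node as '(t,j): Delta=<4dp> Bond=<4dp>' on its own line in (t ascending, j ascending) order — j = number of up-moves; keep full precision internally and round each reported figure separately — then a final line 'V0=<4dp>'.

(0,0): Delta=0.3684 Bond=-29.4909
V0=13.6112

No-arbitrage ⇒ martingale measure with p* = (R−d)/(u−d) = 0.7347.
At expiry t=1: V(1,0)=0.0000, V(1,1)=21.1200
(0,0): S=117.0000. Δ = (V_up−V_dn)/(S_up−S_dn) = (21.1200−0.0000)/(148.5900−91.2600) = 0.3684. V = [p*·21.1200 + (1−p*)·0.0000]/1.14 = 13.6112. B = V − Δ·S = -29.4909.
The time-0 hedge costs 13.6112, which is the no-arbitrage price.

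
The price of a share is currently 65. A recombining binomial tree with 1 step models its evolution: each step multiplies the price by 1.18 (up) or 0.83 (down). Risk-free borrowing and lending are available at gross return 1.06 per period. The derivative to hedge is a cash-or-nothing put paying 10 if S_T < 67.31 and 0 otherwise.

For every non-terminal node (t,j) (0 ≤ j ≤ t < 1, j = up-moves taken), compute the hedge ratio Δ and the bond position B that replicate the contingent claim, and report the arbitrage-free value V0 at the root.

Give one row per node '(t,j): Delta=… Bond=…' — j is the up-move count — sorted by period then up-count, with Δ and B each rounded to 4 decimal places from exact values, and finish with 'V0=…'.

Risk-neutral probability p* = (R−d)/(u−d) = (1.06−0.83)/(1.18−0.83) = 0.6571.
Terminal payoffs: V(1,0)=10.0000, V(1,1)=0.0000
(0,0): S=65.0000. Δ = (V_up−V_dn)/(S_up−S_dn) = (0.0000−10.0000)/(76.7000−53.9500) = -0.4396. V = [p*·0.0000 + (1−p*)·10.0000]/1.06 = 3.2345. B = V − Δ·S = 31.8059.
Root portfolio cost Δ·65+B reproduces V0=3.2345.

(0,0): Delta=-0.4396 Bond=31.8059
V0=3.2345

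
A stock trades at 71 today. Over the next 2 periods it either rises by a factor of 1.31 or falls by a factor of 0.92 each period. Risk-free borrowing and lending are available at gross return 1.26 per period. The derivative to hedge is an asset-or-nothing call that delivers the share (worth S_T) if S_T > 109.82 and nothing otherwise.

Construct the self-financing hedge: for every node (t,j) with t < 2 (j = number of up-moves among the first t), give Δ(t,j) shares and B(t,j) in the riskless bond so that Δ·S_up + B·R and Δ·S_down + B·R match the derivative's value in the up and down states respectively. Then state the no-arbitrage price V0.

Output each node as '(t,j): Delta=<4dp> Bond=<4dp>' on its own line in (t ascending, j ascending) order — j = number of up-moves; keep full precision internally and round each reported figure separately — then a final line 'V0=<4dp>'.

Since d<R<u, set p* = (R−d)/(u−d) = 0.8718; price each node as the discounted p*-expectation of its children.
At expiry t=2: V(2,0)=0.0000, V(2,1)=0.0000, V(2,2)=121.8431
(1,0): S=65.3200. Δ = (V_up−V_dn)/(S_up−S_dn) = (0.0000−0.0000)/(85.5692−60.0944) = 0.0000. V = [p*·0.0000 + (1−p*)·0.0000]/1.26 = 0.0000. B = V − Δ·S = 0.0000.
(1,1): S=93.0100. Δ = (V_up−V_dn)/(S_up−S_dn) = (121.8431−0.0000)/(121.8431−85.5692) = 3.3590. V = [p*·121.8431 + (1−p*)·0.0000]/1.26 = 84.3033. B = V − Δ·S = -228.1149.
(0,0): S=71.0000. Δ = (V_up−V_dn)/(S_up−S_dn) = (84.3033−0.0000)/(93.0100−65.3200) = 3.0445. V = [p*·84.3033 + (1−p*)·0.0000]/1.26 = 58.3295. B = V − Δ·S = -157.8328.
The time-0 hedge costs 58.3295, which is the no-arbitrage price.

(0,0): Delta=3.0445 Bond=-157.8328
(1,0): Delta=0.0000 Bond=0.0000
(1,1): Delta=3.3590 Bond=-228.1149
V0=58.3295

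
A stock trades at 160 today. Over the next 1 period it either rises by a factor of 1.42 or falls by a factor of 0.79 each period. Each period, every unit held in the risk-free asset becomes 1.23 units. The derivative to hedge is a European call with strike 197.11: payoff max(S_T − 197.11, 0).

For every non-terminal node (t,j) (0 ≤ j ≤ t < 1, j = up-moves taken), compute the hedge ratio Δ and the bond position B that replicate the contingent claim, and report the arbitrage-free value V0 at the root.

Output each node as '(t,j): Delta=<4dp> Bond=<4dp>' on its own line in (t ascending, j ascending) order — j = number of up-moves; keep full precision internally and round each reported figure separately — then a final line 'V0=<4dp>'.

The replicating-portfolio and risk-neutral prices coincide; use p* = (1.23−0.79)/(1.42−0.79) = 0.6984 for the latter.
Terminal values V(1,·): V(1,0)=0.0000, V(1,1)=30.0900
(0,0): S=160.0000. Δ = (V_up−V_dn)/(S_up−S_dn) = (30.0900−0.0000)/(227.2000−126.4000) = 0.2985. V = [p*·30.0900 + (1−p*)·0.0000]/1.23 = 17.0856. B = V − Δ·S = -30.6763.
The time-0 hedge costs 17.0856, which is the no-arbitrage price.

(0,0): Delta=0.2985 Bond=-30.6763
V0=17.0856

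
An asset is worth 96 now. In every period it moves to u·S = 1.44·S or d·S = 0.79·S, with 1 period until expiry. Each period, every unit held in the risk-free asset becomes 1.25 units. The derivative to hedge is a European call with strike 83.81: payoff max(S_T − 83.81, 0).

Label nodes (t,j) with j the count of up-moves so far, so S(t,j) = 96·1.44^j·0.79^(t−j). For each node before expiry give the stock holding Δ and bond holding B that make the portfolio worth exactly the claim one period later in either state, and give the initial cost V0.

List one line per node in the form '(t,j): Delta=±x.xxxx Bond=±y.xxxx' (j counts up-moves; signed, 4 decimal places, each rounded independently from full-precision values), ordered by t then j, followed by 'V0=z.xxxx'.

(0,0): Delta=0.8723 Bond=-52.9227
V0=30.8158

Since d<R<u, set p* = (R−d)/(u−d) = 0.7077; price each node as the discounted p*-expectation of its children.
Payoff layer (t=1): V(1,0)=0.0000, V(1,1)=54.4300
(0,0): S=96.0000. Δ = (V_up−V_dn)/(S_up−S_dn) = (54.4300−0.0000)/(138.2400−75.8400) = 0.8723. V = [p*·54.4300 + (1−p*)·0.0000]/1.25 = 30.8158. B = V − Δ·S = -52.9227.
Each (Δ,B) replicates both successor values, so the strategy is self-financing and V0 is arbitrage-free.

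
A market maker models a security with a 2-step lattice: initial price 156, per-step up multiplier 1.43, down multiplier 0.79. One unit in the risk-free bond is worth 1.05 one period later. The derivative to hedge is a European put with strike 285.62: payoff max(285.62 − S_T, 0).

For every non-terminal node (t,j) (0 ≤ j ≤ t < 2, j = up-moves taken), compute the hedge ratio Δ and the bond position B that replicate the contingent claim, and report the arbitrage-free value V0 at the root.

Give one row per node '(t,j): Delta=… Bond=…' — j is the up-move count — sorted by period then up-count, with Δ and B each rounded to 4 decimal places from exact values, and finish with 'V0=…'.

(0,0): Delta=-0.8706 Bond=243.8811
(1,0): Delta=-1.0000 Bond=272.0190
(1,1): Delta=-0.7662 Bond=232.7725
V0=108.0632

No-arbitrage ⇒ martingale measure with p* = (R−d)/(u−d) = 0.4063.
Payoff layer (t=2): V(2,0)=188.2604, V(2,1)=109.3868, V(2,2)=0.0000
  t=1,j=0: stock 123.2400 → up 176.2332 (V=109.3868), down 97.3596 (V=188.2604). Price 148.7790; hedge Δ=-1.0000, bond B=272.0190.
  t=1,j=1: stock 223.0800 → up 319.0044 (V=0.0000), down 176.2332 (V=109.3868). Price 61.8556; hedge Δ=-0.7662, bond B=232.7725.
  t=0,j=0: stock 156.0000 → up 223.0800 (V=61.8556), down 123.2400 (V=148.7790). Price 108.0632; hedge Δ=-0.8706, bond B=243.8811.
Check: Δ(0,0)·S0 + B(0,0) = 108.0632 = V0.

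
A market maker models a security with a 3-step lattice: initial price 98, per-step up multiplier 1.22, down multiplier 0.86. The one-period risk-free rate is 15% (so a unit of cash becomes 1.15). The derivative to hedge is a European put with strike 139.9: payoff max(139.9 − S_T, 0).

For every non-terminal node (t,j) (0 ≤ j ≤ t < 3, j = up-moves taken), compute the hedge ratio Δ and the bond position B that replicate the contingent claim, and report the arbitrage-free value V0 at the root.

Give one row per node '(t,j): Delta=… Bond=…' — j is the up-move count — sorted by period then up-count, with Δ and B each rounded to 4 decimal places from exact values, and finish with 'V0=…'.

Under the risk-neutral measure, an up-move has probability p* = (R−d)/(u−d) = 0.8056 and values discount at R = 1.15.
At expiry t=3: V(3,0)=77.5665, V(3,1)=51.4734, V(3,2)=14.4576, V(3,3)=0.0000
(2,0): S=72.4808. Δ = (V_up−V_dn)/(S_up−S_dn) = (51.4734−77.5665)/(88.4266−62.3335) = -1.0000. V = [p*·51.4734 + (1−p*)·77.5665]/1.15 = 49.1714. B = V − Δ·S = 121.6522.
(2,1): S=102.8216. Δ = (V_up−V_dn)/(S_up−S_dn) = (14.4576−51.4734)/(125.4424−88.4266) = -1.0000. V = [p*·14.4576 + (1−p*)·51.4734]/1.15 = 18.8306. B = V − Δ·S = 121.6522.
(2,2): S=145.8632. Δ = (V_up−V_dn)/(S_up−S_dn) = (0.0000−14.4576)/(177.9531−125.4424) = -0.2753. V = [p*·0.0000 + (1−p*)·14.4576]/1.15 = 2.4445. B = V − Δ·S = 42.6047.
(1,0): S=84.2800. Δ = (V_up−V_dn)/(S_up−S_dn) = (18.8306−49.1714)/(102.8216−72.4808) = -1.0000. V = [p*·18.8306 + (1−p*)·49.1714]/1.15 = 21.5045. B = V − Δ·S = 105.7845.
(1,1): S=119.5600. Δ = (V_up−V_dn)/(S_up−S_dn) = (2.4445−18.8306)/(145.8632−102.8216) = -0.3807. V = [p*·2.4445 + (1−p*)·18.8306]/1.15 = 4.8963. B = V − Δ·S = 50.4131.
(0,0): S=98.0000. Δ = (V_up−V_dn)/(S_up−S_dn) = (4.8963−21.5045)/(119.5600−84.2800) = -0.4708. V = [p*·4.8963 + (1−p*)·21.5045]/1.15 = 7.0658. B = V − Δ·S = 53.1998.
Each (Δ,B) replicates both successor values, so the strategy is self-financing and V0 is arbitrage-free.

(0,0): Delta=-0.4708 Bond=53.1998
(1,0): Delta=-1.0000 Bond=105.7845
(1,1): Delta=-0.3807 Bond=50.4131
(2,0): Delta=-1.0000 Bond=121.6522
(2,1): Delta=-1.0000 Bond=121.6522
(2,2): Delta=-0.2753 Bond=42.6047
V0=7.0658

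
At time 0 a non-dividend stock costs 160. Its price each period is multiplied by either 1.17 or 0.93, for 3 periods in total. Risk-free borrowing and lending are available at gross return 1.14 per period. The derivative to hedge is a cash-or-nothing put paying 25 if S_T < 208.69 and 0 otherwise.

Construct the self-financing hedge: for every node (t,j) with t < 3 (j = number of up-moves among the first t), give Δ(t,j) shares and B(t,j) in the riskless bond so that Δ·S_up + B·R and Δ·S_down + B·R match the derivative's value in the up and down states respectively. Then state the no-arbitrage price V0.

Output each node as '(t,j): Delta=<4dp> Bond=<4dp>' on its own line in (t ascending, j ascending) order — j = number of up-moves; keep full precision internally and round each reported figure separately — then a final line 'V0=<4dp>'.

The replicating-portfolio and risk-neutral prices coincide; use p* = (1.14−0.93)/(1.17−0.93) = 0.8750 for the latter.
At expiry t=3: V(3,0)=25.0000, V(3,1)=25.0000, V(3,2)=25.0000, V(3,3)=0.0000
  t=2,j=0: stock 138.3840 → up 161.9093 (V=25.0000), down 128.6971 (V=25.0000). Price 21.9298; hedge Δ=0.0000, bond B=21.9298.
  t=2,j=1: stock 174.0960 → up 203.6923 (V=25.0000), down 161.9093 (V=25.0000). Price 21.9298; hedge Δ=0.0000, bond B=21.9298.
  t=2,j=2: stock 219.0240 → up 256.2581 (V=0.0000), down 203.6923 (V=25.0000). Price 2.7412; hedge Δ=-0.4756, bond B=106.9079.
  t=1,j=0: stock 148.8000 → up 174.0960 (V=21.9298), down 138.3840 (V=21.9298). Price 19.2367; hedge Δ=0.0000, bond B=19.2367.
  t=1,j=1: stock 187.2000 → up 219.0240 (V=2.7412), down 174.0960 (V=21.9298). Price 4.5086; hedge Δ=-0.4271, bond B=84.4611.
  t=0,j=0: stock 160.0000 → up 187.2000 (V=4.5086), down 148.8000 (V=19.2367). Price 5.5698; hedge Δ=-0.3835, bond B=66.9369.
Check: Δ(0,0)·S0 + B(0,0) = 5.5698 = V0.

(0,0): Delta=-0.3835 Bond=66.9369
(1,0): Delta=0.0000 Bond=19.2367
(1,1): Delta=-0.4271 Bond=84.4611
(2,0): Delta=0.0000 Bond=21.9298
(2,1): Delta=0.0000 Bond=21.9298
(2,2): Delta=-0.4756 Bond=106.9079
V0=5.5698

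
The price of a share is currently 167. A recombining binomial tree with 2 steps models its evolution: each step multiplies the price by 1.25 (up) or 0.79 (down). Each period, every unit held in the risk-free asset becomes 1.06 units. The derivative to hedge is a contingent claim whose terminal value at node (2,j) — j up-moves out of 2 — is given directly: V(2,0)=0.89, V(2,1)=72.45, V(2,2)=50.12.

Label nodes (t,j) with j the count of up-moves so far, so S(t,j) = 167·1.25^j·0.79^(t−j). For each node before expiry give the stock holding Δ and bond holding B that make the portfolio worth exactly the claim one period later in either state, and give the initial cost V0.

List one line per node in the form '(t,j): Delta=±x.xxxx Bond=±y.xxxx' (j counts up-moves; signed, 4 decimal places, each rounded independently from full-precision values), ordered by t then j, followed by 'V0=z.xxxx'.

The replicating-portfolio and risk-neutral prices coincide; use p* = (1.06−0.79)/(1.25−0.79) = 0.5870 for the latter.
Terminal payoffs: V(2,0)=0.8900, V(2,1)=72.4500, V(2,2)=50.1200
  t=1,j=0: stock 131.9300 → up 164.9125 (V=72.4500), down 104.2247 (V=0.8900). Price 40.4647; hedge Δ=1.1791, bond B=-115.1005.
  t=1,j=1: stock 208.7500 → up 260.9375 (V=50.1200), down 164.9125 (V=72.4500). Price 55.9842; hedge Δ=-0.2325, bond B=104.5277.
  t=0,j=0: stock 167.0000 → up 208.7500 (V=55.9842), down 131.9300 (V=40.4647). Price 46.7679; hedge Δ=0.2020, bond B=13.0299.
Self-financing check: at every node Δ·S+B equals the discounted successor values.

(0,0): Delta=0.2020 Bond=13.0299
(1,0): Delta=1.1791 Bond=-115.1005
(1,1): Delta=-0.2325 Bond=104.5277
V0=46.7679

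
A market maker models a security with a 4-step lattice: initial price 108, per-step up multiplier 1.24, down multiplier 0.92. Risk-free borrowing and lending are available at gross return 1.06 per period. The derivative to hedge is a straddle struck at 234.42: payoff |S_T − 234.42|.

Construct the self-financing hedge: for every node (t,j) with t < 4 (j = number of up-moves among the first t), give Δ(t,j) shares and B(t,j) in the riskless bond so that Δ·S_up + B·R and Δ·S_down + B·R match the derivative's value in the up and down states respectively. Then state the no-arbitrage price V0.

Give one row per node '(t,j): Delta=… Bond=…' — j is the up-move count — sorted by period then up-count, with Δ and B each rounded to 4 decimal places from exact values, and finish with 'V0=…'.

(0,0): Delta=-0.9149 Bond=177.7056
(1,0): Delta=-1.0000 Bond=196.8236
(1,1): Delta=-0.8337 Bond=177.4965
(2,0): Delta=-1.0000 Bond=208.6330
(2,1): Delta=-1.0000 Bond=208.6330
(2,2): Delta=-0.6751 Bond=161.8062
(3,0): Delta=-1.0000 Bond=221.1509
(3,1): Delta=-1.0000 Bond=221.1509
(3,2): Delta=-1.0000 Bond=221.1509
(3,3): Delta=-0.3652 Bond=107.6965
V0=78.8965

No-arbitrage ⇒ martingale measure with p* = (R−d)/(u−d) = 0.4375.
Terminal values V(4,·): V(4,0)=157.0496, V(4,1)=130.1381, V(4,2)=93.8661, V(4,3)=44.9778, V(4,4)=20.9151
  t=3,j=0: stock 84.0983 → up 104.2819 (V=130.1381), down 77.3704 (V=157.0496). Price 137.0526; hedge Δ=-1.0000, bond B=221.1509.
  t=3,j=1: stock 113.3499 → up 140.5539 (V=93.8661), down 104.2819 (V=130.1381). Price 107.8011; hedge Δ=-1.0000, bond B=221.1509.
  t=3,j=2: stock 152.7759 → up 189.4422 (V=44.9778), down 140.5539 (V=93.8661). Price 68.3750; hedge Δ=-1.0000, bond B=221.1509.
  t=3,j=3: stock 205.9154 → up 255.3351 (V=20.9151), down 189.4422 (V=44.9778). Price 32.5004; hedge Δ=-0.3652, bond B=107.6965.
  t=2,j=0: stock 91.4112 → up 113.3499 (V=107.8011), down 84.0983 (V=137.0526). Price 117.2218; hedge Δ=-1.0000, bond B=208.6330.
  t=2,j=1: stock 123.2064 → up 152.7759 (V=68.3750), down 113.3499 (V=107.8011). Price 85.4266; hedge Δ=-1.0000, bond B=208.6330.
  t=2,j=2: stock 166.0608 → up 205.9154 (V=32.5004), down 152.7759 (V=68.3750). Price 49.6980; hedge Δ=-0.6751, bond B=161.8062.
  t=1,j=0: stock 99.3600 → up 123.2064 (V=85.4266), down 91.4112 (V=117.2218). Price 97.4636; hedge Δ=-1.0000, bond B=196.8236.
  t=1,j=1: stock 133.9200 → up 166.0608 (V=49.6980), down 123.2064 (V=85.4266). Price 65.8446; hedge Δ=-0.8337, bond B=177.4965.
  t=0,j=0: stock 108.0000 → up 133.9200 (V=65.8446), down 99.3600 (V=97.4636). Price 78.8965; hedge Δ=-0.9149, bond B=177.7056.
Check: Δ(0,0)·S0 + B(0,0) = 78.8965 = V0.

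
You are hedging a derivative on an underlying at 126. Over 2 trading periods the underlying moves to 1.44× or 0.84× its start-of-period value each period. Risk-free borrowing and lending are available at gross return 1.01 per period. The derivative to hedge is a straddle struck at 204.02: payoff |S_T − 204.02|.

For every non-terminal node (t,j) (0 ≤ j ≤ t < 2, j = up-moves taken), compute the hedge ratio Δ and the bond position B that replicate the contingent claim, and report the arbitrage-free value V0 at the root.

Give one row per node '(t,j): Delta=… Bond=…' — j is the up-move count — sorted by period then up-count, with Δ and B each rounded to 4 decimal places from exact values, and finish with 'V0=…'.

No-arbitrage ⇒ martingale measure with p* = (R−d)/(u−d) = 0.2833.
Payoff layer (t=2): V(2,0)=115.1144, V(2,1)=51.6104, V(2,2)=57.2536
Node (1,0) S=105.8400: V=(p*·51.6104+(1−p*)·115.1144)/1.01=96.1600; Δ=(51.6104−115.1144)/(152.4096−88.9056)=-1.0000; B=V−Δ·S=202.0000
Node (1,1) S=181.4400: V=(p*·57.2536+(1−p*)·51.6104)/1.01=52.6825; Δ=(57.2536−51.6104)/(261.2736−152.4096)=0.0518; B=V−Δ·S=43.2771
Node (0,0) S=126.0000: V=(p*·52.6825+(1−p*)·96.1600)/1.01=83.0113; Δ=(52.6825−96.1600)/(181.4400−105.8400)=-0.5751; B=V−Δ·S=155.4738
Check: Δ(0,0)·S0 + B(0,0) = 83.0113 = V0.

(0,0): Delta=-0.5751 Bond=155.4738
(1,0): Delta=-1.0000 Bond=202.0000
(1,1): Delta=0.0518 Bond=43.2771
V0=83.0113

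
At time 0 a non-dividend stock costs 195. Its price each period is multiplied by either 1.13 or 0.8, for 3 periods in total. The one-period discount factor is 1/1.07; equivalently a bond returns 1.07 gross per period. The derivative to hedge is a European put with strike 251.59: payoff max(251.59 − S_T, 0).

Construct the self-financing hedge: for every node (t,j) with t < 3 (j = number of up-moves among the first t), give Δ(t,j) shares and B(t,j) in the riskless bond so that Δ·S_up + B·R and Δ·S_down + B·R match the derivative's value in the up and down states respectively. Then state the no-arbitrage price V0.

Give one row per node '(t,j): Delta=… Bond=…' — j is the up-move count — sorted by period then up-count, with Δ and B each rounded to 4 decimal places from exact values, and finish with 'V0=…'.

Under the risk-neutral measure, an up-move has probability p* = (R−d)/(u−d) = 0.8182 and values discount at R = 1.07.
Terminal values V(3,·): V(3,0)=151.7500, V(3,1)=110.5660, V(3,2)=52.3936, V(3,3)=0.0000
  t=2,j=0: stock 124.8000 → up 141.0240 (V=110.5660), down 99.8400 (V=151.7500). Price 110.3308; hedge Δ=-1.0000, bond B=235.1308.
  t=2,j=1: stock 176.2800 → up 199.1964 (V=52.3936), down 141.0240 (V=110.5660). Price 58.8508; hedge Δ=-1.0000, bond B=235.1308.
  t=2,j=2: stock 248.9955 → up 281.3649 (V=0.0000), down 199.1964 (V=52.3936). Price 8.9029; hedge Δ=-0.6376, bond B=167.6714.
  t=1,j=0: stock 156.0000 → up 176.2800 (V=58.8508), down 124.8000 (V=110.3308). Price 63.7484; hedge Δ=-1.0000, bond B=219.7484.
  t=1,j=1: stock 220.3500 → up 248.9955 (V=8.9029), down 176.2800 (V=58.8508). Price 16.8078; hedge Δ=-0.6869, bond B=168.1652.
  t=0,j=0: stock 195.0000 → up 220.3500 (V=16.8078), down 156.0000 (V=63.7484). Price 23.6845; hedge Δ=-0.7295, bond B=165.9289.
Check: Δ(0,0)·S0 + B(0,0) = 23.6845 = V0.

(0,0): Delta=-0.7295 Bond=165.9289
(1,0): Delta=-1.0000 Bond=219.7484
(1,1): Delta=-0.6869 Bond=168.1652
(2,0): Delta=-1.0000 Bond=235.1308
(2,1): Delta=-1.0000 Bond=235.1308
(2,2): Delta=-0.6376 Bond=167.6714
V0=23.6845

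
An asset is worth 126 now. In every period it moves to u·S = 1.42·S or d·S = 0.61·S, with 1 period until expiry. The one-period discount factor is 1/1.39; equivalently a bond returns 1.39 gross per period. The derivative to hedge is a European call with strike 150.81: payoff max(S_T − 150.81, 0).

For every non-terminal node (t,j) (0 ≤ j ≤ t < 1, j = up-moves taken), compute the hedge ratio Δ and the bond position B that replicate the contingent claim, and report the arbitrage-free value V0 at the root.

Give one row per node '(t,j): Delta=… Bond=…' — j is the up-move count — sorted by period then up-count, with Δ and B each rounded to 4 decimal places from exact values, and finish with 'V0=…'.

(0,0): Delta=0.2754 Bond=-15.2297
V0=19.4740

No-arbitrage ⇒ martingale measure with p* = (R−d)/(u−d) = 0.9630.
Payoff layer (t=1): V(1,0)=0.0000, V(1,1)=28.1100
Node (0,0) S=126.0000: V=(p*·28.1100+(1−p*)·0.0000)/1.39=19.4740; Δ=(28.1100−0.0000)/(178.9200−76.8600)=0.2754; B=V−Δ·S=-15.2297
Check: Δ(0,0)·S0 + B(0,0) = 19.4740 = V0.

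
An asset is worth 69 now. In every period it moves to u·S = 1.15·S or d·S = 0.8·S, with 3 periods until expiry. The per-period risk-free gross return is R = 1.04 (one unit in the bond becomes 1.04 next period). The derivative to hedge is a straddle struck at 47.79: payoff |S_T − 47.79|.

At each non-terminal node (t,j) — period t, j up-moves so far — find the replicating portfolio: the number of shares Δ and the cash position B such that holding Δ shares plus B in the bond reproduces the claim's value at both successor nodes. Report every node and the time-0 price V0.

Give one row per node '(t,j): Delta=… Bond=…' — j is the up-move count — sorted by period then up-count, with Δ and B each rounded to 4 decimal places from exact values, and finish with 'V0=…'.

(0,0): Delta=0.9057 Bond=-35.2940
(1,0): Delta=0.6101 Bond=-20.3885
(1,1): Delta=1.0000 Bond=-44.1845
(2,0): Delta=-0.6126 Bond=32.7915
(2,1): Delta=1.0000 Bond=-45.9519
(2,2): Delta=1.0000 Bond=-45.9519
V0=27.2027

The replicating-portfolio and risk-neutral prices coincide; use p* = (1.04−0.8)/(1.15−0.8) = 0.6857 for the latter.
Payoff layer (t=3): V(3,0)=12.4620, V(3,1)=2.9940, V(3,2)=25.2120, V(3,3)=57.1504
(2,0): S=44.1600. Δ = (V_up−V_dn)/(S_up−S_dn) = (2.9940−12.4620)/(50.7840−35.3280) = -0.6126. V = [p*·2.9940 + (1−p*)·12.4620]/1.04 = 5.7401. B = V − Δ·S = 32.7915.
(2,1): S=63.4800. Δ = (V_up−V_dn)/(S_up−S_dn) = (25.2120−2.9940)/(73.0020−50.7840) = 1.0000. V = [p*·25.2120 + (1−p*)·2.9940]/1.04 = 17.5281. B = V − Δ·S = -45.9519.
(2,2): S=91.2525. Δ = (V_up−V_dn)/(S_up−S_dn) = (57.1504−25.2120)/(104.9404−73.0020) = 1.0000. V = [p*·57.1504 + (1−p*)·25.2120]/1.04 = 45.3006. B = V − Δ·S = -45.9519.
(1,0): S=55.2000. Δ = (V_up−V_dn)/(S_up−S_dn) = (17.5281−5.7401)/(63.4800−44.1600) = 0.6101. V = [p*·17.5281 + (1−p*)·5.7401]/1.04 = 13.2916. B = V − Δ·S = -20.3885.
(1,1): S=79.3500. Δ = (V_up−V_dn)/(S_up−S_dn) = (45.3006−17.5281)/(91.2525−63.4800) = 1.0000. V = [p*·45.3006 + (1−p*)·17.5281]/1.04 = 35.1655. B = V − Δ·S = -44.1845.
(0,0): S=69.0000. Δ = (V_up−V_dn)/(S_up−S_dn) = (35.1655−13.2916)/(79.3500−55.2000) = 0.9057. V = [p*·35.1655 + (1−p*)·13.2916]/1.04 = 27.2027. B = V − Δ·S = -35.2940.
Root portfolio cost Δ·69+B reproduces V0=27.2027.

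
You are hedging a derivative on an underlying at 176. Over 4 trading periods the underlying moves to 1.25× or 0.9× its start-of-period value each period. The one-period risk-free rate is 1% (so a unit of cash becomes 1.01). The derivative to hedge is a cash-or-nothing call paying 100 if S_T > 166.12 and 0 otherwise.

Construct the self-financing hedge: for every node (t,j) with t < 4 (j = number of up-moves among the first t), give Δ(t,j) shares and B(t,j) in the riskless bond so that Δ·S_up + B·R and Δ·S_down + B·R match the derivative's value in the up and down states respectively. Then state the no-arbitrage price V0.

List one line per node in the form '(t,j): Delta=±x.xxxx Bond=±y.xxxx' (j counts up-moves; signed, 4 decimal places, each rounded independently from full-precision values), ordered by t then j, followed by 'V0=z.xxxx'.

Risk-neutral probability p* = (R−d)/(u−d) = (1.01−0.9)/(1.25−0.9) = 0.3143.
Payoff layer (t=4): V(4,0)=0.0000, V(4,1)=0.0000, V(4,2)=100.0000, V(4,3)=100.0000, V(4,4)=100.0000
Node (3,0) S=128.3040: V=(p*·0.0000+(1−p*)·0.0000)/1.01=0.0000; Δ=(0.0000−0.0000)/(160.3800−115.4736)=0.0000; B=V−Δ·S=0.0000
Node (3,1) S=178.2000: V=(p*·100.0000+(1−p*)·0.0000)/1.01=31.1174; Δ=(100.0000−0.0000)/(222.7500−160.3800)=1.6033; B=V−Δ·S=-254.5969
Node (3,2) S=247.5000: V=(p*·100.0000+(1−p*)·100.0000)/1.01=99.0099; Δ=(100.0000−100.0000)/(309.3750−222.7500)=0.0000; B=V−Δ·S=99.0099
Node (3,3) S=343.7500: V=(p*·100.0000+(1−p*)·100.0000)/1.01=99.0099; Δ=(100.0000−100.0000)/(429.6875−309.3750)=0.0000; B=V−Δ·S=99.0099
Node (2,0) S=142.5600: V=(p*·31.1174+(1−p*)·0.0000)/1.01=9.6829; Δ=(31.1174−0.0000)/(178.2000−128.3040)=0.6236; B=V−Δ·S=-79.2239
Node (2,1) S=198.0000: V=(p*·99.0099+(1−p*)·31.1174)/1.01=51.9357; Δ=(99.0099−31.1174)/(247.5000−178.2000)=0.9797; B=V−Δ·S=-142.0429
Node (2,2) S=275.0000: V=(p*·99.0099+(1−p*)·99.0099)/1.01=98.0296; Δ=(99.0099−99.0099)/(343.7500−247.5000)=0.0000; B=V−Δ·S=98.0296
Node (1,0) S=158.4000: V=(p*·51.9357+(1−p*)·9.6829)/1.01=22.7350; Δ=(51.9357−9.6829)/(198.0000−142.5600)=0.7621; B=V−Δ·S=-97.9872
Node (1,1) S=220.0000: V=(p*·98.0296+(1−p*)·51.9357)/1.01=65.7647; Δ=(98.0296−51.9357)/(275.0000−198.0000)=0.5986; B=V−Δ·S=-65.9322
Node (0,0) S=176.0000: V=(p*·65.7647+(1−p*)·22.7350)/1.01=35.8996; Δ=(65.7647−22.7350)/(220.0000−158.4000)=0.6985; B=V−Δ·S=-87.0423
The time-0 hedge costs 35.8996, which is the no-arbitrage price.

(0,0): Delta=0.6985 Bond=-87.0423
(1,0): Delta=0.7621 Bond=-97.9872
(1,1): Delta=0.5986 Bond=-65.9322
(2,0): Delta=0.6236 Bond=-79.2239
(2,1): Delta=0.9797 Bond=-142.0429
(2,2): Delta=0.0000 Bond=98.0296
(3,0): Delta=0.0000 Bond=0.0000
(3,1): Delta=1.6033 Bond=-254.5969
(3,2): Delta=0.0000 Bond=99.0099
(3,3): Delta=0.0000 Bond=99.0099
V0=35.8996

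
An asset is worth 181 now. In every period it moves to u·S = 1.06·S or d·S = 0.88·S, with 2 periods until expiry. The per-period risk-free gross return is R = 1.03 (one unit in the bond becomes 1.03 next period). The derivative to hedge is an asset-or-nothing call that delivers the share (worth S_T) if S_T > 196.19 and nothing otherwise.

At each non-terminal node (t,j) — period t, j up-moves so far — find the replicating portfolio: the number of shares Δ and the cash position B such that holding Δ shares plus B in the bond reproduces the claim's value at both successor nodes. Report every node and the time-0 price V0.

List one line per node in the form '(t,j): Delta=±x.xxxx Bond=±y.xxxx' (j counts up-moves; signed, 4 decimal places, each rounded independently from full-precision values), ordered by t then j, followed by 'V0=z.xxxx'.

(0,0): Delta=5.0503 Bond=-780.9887
(1,0): Delta=0.0000 Bond=0.0000
(1,1): Delta=5.8889 Bond=-965.3021
V0=133.1231

The replicating-portfolio and risk-neutral prices coincide; use p* = (1.03−0.88)/(1.06−0.88) = 0.8333 for the latter.
Payoff layer (t=2): V(2,0)=0.0000, V(2,1)=0.0000, V(2,2)=203.3716
  t=1,j=0: stock 159.2800 → up 168.8368 (V=0.0000), down 140.1664 (V=0.0000). Price 0.0000; hedge Δ=0.0000, bond B=0.0000.
  t=1,j=1: stock 191.8600 → up 203.3716 (V=203.3716), down 168.8368 (V=0.0000). Price 164.5401; hedge Δ=5.8889, bond B=-965.3021.
  t=0,j=0: stock 181.0000 → up 191.8600 (V=164.5401), down 159.2800 (V=0.0000). Price 133.1231; hedge Δ=5.0503, bond B=-780.9887.
The time-0 hedge costs 133.1231, which is the no-arbitrage price.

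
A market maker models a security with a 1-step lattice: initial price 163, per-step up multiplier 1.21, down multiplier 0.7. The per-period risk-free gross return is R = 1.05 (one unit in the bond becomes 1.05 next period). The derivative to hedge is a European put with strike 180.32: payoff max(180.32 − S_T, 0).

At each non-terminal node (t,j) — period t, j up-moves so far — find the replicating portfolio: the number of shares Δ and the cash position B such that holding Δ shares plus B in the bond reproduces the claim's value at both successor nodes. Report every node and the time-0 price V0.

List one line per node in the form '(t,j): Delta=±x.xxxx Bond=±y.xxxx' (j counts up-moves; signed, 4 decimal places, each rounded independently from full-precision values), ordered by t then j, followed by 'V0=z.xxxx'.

(0,0): Delta=-0.7966 Bond=149.6288
V0=19.7856

No-arbitrage ⇒ martingale measure with p* = (R−d)/(u−d) = 0.6863.
Terminal payoffs: V(1,0)=66.2200, V(1,1)=0.0000
  t=0,j=0: stock 163.0000 → up 197.2300 (V=0.0000), down 114.1000 (V=66.2200). Price 19.7856; hedge Δ=-0.7966, bond B=149.6288.
Self-financing check: at every node Δ·S+B equals the discounted successor values.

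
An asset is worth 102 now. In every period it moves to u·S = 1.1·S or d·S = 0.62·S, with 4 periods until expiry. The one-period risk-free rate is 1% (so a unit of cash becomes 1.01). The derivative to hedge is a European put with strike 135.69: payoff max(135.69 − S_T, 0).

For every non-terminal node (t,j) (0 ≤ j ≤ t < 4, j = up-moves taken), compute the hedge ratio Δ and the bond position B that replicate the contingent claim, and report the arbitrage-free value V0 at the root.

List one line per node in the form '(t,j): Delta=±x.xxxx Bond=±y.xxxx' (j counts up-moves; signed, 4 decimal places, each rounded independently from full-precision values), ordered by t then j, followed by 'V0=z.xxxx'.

Since d<R<u, set p* = (R−d)/(u−d) = 0.8125; price each node as the discounted p*-expectation of its children.
Payoff layer (t=4): V(4,0)=120.6181, V(4,1)=108.9496, V(4,2)=88.2474, V(4,3)=51.5176, V(4,4)=0.0000
Node (3,0) S=24.3095: V=(p*·108.9496+(1−p*)·120.6181)/1.01=110.0371; Δ=(108.9496−120.6181)/(26.7404−15.0719)=-1.0000; B=V−Δ·S=134.3465
Node (3,1) S=43.1297: V=(p*·88.2474+(1−p*)·108.9496)/1.01=91.2169; Δ=(88.2474−108.9496)/(47.4426−26.7404)=-1.0000; B=V−Δ·S=134.3465
Node (3,2) S=76.5204: V=(p*·51.5176+(1−p*)·88.2474)/1.01=57.8261; Δ=(51.5176−88.2474)/(84.1724−47.4426)=-1.0000; B=V−Δ·S=134.3465
Node (3,3) S=135.7620: V=(p*·0.0000+(1−p*)·51.5176)/1.01=9.5639; Δ=(0.0000−51.5176)/(149.3382−84.1724)=-0.7906; B=V−Δ·S=116.8922
Node (2,0) S=39.2088: V=(p*·91.2169+(1−p*)·110.0371)/1.01=93.8076; Δ=(91.2169−110.0371)/(43.1297−24.3095)=-1.0000; B=V−Δ·S=133.0164
Node (2,1) S=69.5640: V=(p*·57.8261+(1−p*)·91.2169)/1.01=63.4524; Δ=(57.8261−91.2169)/(76.5204−43.1297)=-1.0000; B=V−Δ·S=133.0164
Node (2,2) S=123.4200: V=(p*·9.5639+(1−p*)·57.8261)/1.01=18.4288; Δ=(9.5639−57.8261)/(135.7620−76.5204)=-0.8147; B=V−Δ·S=118.9751
Node (1,0) S=63.2400: V=(p*·63.4524+(1−p*)·93.8076)/1.01=68.4594; Δ=(63.4524−93.8076)/(69.5640−39.2088)=-1.0000; B=V−Δ·S=131.6994
Node (1,1) S=112.2000: V=(p*·18.4288+(1−p*)·63.4524)/1.01=26.6047; Δ=(18.4288−63.4524)/(123.4200−69.5640)=-0.8360; B=V−Δ·S=120.4038
Node (0,0) S=102.0000: V=(p*·26.6047+(1−p*)·68.4594)/1.01=34.1113; Δ=(26.6047−68.4594)/(112.2000−63.2400)=-0.8549; B=V−Δ·S=121.3086
Root portfolio cost Δ·102+B reproduces V0=34.1113.

(0,0): Delta=-0.8549 Bond=121.3086
(1,0): Delta=-1.0000 Bond=131.6994
(1,1): Delta=-0.8360 Bond=120.4038
(2,0): Delta=-1.0000 Bond=133.0164
(2,1): Delta=-1.0000 Bond=133.0164
(2,2): Delta=-0.8147 Bond=118.9751
(3,0): Delta=-1.0000 Bond=134.3465
(3,1): Delta=-1.0000 Bond=134.3465
(3,2): Delta=-1.0000 Bond=134.3465
(3,3): Delta=-0.7906 Bond=116.8922
V0=34.1113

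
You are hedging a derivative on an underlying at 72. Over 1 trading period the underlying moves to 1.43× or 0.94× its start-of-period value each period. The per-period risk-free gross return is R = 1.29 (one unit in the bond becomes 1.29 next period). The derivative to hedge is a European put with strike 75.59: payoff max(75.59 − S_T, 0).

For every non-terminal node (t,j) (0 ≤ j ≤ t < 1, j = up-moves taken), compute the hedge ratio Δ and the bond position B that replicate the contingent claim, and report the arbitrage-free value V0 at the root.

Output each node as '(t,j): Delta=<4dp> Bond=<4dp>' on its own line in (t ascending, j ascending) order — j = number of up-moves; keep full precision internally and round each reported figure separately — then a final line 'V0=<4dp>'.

Since d<R<u, set p* = (R−d)/(u−d) = 0.7143; price each node as the discounted p*-expectation of its children.
Terminal values V(1,·): V(1,0)=7.9100, V(1,1)=0.0000
Node (0,0) S=72.0000: V=(p*·0.0000+(1−p*)·7.9100)/1.29=1.7519; Δ=(0.0000−7.9100)/(102.9600−67.6800)=-0.2242; B=V−Δ·S=17.8948
Each (Δ,B) replicates both successor values, so the strategy is self-financing and V0 is arbitrage-free.

(0,0): Delta=-0.2242 Bond=17.8948
V0=1.7519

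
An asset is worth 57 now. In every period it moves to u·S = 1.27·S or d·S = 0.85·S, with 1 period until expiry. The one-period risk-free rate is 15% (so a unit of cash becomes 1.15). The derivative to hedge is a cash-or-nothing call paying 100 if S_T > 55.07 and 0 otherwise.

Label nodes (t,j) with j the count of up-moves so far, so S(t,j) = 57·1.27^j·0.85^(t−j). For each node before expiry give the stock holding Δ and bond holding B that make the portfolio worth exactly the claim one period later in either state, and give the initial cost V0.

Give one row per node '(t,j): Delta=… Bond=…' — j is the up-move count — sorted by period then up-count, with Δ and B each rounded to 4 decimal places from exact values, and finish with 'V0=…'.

(0,0): Delta=4.1771 Bond=-175.9834
V0=62.1118

Since d<R<u, set p* = (R−d)/(u−d) = 0.7143; price each node as the discounted p*-expectation of its children.
Terminal values V(1,·): V(1,0)=0.0000, V(1,1)=100.0000
  t=0,j=0: stock 57.0000 → up 72.3900 (V=100.0000), down 48.4500 (V=0.0000). Price 62.1118; hedge Δ=4.1771, bond B=-175.9834.
Self-financing check: at every node Δ·S+B equals the discounted successor values.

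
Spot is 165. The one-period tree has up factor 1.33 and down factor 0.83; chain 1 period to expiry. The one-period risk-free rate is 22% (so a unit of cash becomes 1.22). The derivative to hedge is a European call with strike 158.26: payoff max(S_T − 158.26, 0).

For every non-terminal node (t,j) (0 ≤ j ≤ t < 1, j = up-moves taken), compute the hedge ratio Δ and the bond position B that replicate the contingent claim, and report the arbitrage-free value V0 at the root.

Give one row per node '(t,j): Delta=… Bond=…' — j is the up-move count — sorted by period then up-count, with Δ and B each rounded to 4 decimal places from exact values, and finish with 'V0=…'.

(0,0): Delta=0.7417 Bond=-83.2585
V0=39.1215

Since d<R<u, set p* = (R−d)/(u−d) = 0.7800; price each node as the discounted p*-expectation of its children.
At expiry t=1: V(1,0)=0.0000, V(1,1)=61.1900
  t=0,j=0: stock 165.0000 → up 219.4500 (V=61.1900), down 136.9500 (V=0.0000). Price 39.1215; hedge Δ=0.7417, bond B=-83.2585.
Check: Δ(0,0)·S0 + B(0,0) = 39.1215 = V0.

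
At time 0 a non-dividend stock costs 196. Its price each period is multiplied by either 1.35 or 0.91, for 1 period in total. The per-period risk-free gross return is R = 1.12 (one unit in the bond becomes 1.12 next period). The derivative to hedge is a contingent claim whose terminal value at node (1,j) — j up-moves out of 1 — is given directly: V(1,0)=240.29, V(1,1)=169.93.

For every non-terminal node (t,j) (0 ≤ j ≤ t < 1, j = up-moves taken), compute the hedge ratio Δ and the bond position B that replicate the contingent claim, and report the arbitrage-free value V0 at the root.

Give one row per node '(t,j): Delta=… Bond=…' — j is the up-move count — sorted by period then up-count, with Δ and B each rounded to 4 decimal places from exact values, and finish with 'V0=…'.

(0,0): Delta=-0.8159 Bond=344.4708
V0=184.5617

The replicating-portfolio and risk-neutral prices coincide; use p* = (1.12−0.91)/(1.35−0.91) = 0.4773 for the latter.
At expiry t=1: V(1,0)=240.2900, V(1,1)=169.9300
Node (0,0) S=196.0000: V=(p*·169.9300+(1−p*)·240.2900)/1.12=184.5617; Δ=(169.9300−240.2900)/(264.6000−178.3600)=-0.8159; B=V−Δ·S=344.4708
Check: Δ(0,0)·S0 + B(0,0) = 184.5617 = V0.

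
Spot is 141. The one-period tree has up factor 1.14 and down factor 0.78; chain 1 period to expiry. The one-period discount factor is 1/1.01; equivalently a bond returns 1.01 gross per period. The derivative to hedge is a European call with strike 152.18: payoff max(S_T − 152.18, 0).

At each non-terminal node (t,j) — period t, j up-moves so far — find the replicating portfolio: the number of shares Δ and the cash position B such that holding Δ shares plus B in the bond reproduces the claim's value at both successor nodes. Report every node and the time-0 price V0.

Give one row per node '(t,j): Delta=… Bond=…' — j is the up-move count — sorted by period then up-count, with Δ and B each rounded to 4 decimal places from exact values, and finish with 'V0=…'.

The replicating-portfolio and risk-neutral prices coincide; use p* = (1.01−0.78)/(1.14−0.78) = 0.6389 for the latter.
Terminal values V(1,·): V(1,0)=0.0000, V(1,1)=8.5600
  t=0,j=0: stock 141.0000 → up 160.7400 (V=8.5600), down 109.9800 (V=0.0000). Price 5.4147; hedge Δ=0.1686, bond B=-18.3630.
Each (Δ,B) replicates both successor values, so the strategy is self-financing and V0 is arbitrage-free.

(0,0): Delta=0.1686 Bond=-18.3630
V0=5.4147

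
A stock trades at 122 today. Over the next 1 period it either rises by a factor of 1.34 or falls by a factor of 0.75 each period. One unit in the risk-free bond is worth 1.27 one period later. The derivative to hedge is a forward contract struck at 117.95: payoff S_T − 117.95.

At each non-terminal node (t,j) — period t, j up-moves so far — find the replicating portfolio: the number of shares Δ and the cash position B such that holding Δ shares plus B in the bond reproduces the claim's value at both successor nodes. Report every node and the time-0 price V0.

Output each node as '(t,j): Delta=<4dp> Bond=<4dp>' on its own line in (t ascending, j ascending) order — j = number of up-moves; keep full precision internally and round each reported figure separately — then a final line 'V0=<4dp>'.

(0,0): Delta=1.0000 Bond=-92.8740
V0=29.1260

Risk-neutral probability p* = (R−d)/(u−d) = (1.27−0.75)/(1.34−0.75) = 0.8814.
At expiry t=1: V(1,0)=-26.4500, V(1,1)=45.5300
  t=0,j=0: stock 122.0000 → up 163.4800 (V=45.5300), down 91.5000 (V=-26.4500). Price 29.1260; hedge Δ=1.0000, bond B=-92.8740.
Each (Δ,B) replicates both successor values, so the strategy is self-financing and V0 is arbitrage-free.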